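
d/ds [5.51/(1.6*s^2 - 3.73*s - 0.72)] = (20.5523 - 17.632*s)/(-1.6*s^2 + 3.73*s + 0.72)^2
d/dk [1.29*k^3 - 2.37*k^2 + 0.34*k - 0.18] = 3.87*k^2 - 4.74*k + 0.34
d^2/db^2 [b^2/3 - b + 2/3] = 2/3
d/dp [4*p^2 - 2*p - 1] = 8*p - 2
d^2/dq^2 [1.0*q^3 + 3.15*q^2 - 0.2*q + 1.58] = 6.0*q + 6.3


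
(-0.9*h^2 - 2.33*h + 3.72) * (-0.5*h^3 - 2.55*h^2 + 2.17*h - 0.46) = 0.45*h^5 + 3.46*h^4 + 2.1285*h^3 - 14.1281*h^2 + 9.1442*h - 1.7112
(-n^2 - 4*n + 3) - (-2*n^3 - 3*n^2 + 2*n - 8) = 2*n^3 + 2*n^2 - 6*n + 11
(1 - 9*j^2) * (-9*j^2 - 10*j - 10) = 81*j^4 + 90*j^3 + 81*j^2 - 10*j - 10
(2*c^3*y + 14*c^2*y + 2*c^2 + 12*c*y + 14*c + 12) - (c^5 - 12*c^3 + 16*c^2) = -c^5 + 2*c^3*y + 12*c^3 + 14*c^2*y - 14*c^2 + 12*c*y + 14*c + 12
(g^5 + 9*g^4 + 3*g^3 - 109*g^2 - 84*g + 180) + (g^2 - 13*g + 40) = g^5 + 9*g^4 + 3*g^3 - 108*g^2 - 97*g + 220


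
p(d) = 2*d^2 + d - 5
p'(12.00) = 49.00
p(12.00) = 295.00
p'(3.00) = 13.00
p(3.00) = 16.00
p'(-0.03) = 0.88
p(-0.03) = -5.03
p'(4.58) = 19.32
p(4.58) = 41.53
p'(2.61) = 11.44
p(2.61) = 11.23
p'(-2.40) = -8.60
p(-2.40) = 4.12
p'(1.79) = 8.16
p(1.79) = 3.20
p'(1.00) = 5.00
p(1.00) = -2.00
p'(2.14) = 9.56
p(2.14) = 6.30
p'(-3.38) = -12.52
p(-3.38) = 14.47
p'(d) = 4*d + 1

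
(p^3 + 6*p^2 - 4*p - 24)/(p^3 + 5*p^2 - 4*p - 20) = (p + 6)/(p + 5)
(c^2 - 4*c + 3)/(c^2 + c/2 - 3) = 2*(c^2 - 4*c + 3)/(2*c^2 + c - 6)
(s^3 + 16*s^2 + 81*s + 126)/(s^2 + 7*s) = s + 9 + 18/s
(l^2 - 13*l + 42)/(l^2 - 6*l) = (l - 7)/l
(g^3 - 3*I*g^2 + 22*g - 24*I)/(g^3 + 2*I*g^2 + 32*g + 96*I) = (g - I)/(g + 4*I)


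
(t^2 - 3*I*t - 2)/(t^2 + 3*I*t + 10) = (t - I)/(t + 5*I)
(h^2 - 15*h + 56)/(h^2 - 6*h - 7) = (h - 8)/(h + 1)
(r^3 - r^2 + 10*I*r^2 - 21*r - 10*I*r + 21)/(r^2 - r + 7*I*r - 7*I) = r + 3*I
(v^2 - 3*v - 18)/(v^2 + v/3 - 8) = 3*(v - 6)/(3*v - 8)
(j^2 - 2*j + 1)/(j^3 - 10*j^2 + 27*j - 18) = (j - 1)/(j^2 - 9*j + 18)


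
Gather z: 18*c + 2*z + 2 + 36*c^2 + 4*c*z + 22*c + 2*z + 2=36*c^2 + 40*c + z*(4*c + 4) + 4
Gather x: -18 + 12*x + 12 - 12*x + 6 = 0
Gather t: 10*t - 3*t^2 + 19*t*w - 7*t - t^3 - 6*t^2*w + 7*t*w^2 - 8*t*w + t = -t^3 + t^2*(-6*w - 3) + t*(7*w^2 + 11*w + 4)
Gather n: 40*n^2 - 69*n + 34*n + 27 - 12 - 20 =40*n^2 - 35*n - 5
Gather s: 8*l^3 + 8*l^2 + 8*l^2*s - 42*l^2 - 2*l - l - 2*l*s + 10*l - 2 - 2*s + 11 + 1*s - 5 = 8*l^3 - 34*l^2 + 7*l + s*(8*l^2 - 2*l - 1) + 4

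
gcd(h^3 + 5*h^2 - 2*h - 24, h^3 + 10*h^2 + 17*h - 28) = h + 4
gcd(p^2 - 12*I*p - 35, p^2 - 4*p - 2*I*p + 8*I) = 1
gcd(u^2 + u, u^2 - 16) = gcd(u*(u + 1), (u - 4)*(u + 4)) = 1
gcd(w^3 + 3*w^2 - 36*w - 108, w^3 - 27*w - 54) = w^2 - 3*w - 18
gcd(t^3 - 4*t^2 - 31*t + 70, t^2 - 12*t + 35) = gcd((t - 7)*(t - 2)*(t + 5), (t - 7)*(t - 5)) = t - 7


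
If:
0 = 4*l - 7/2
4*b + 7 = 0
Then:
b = -7/4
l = 7/8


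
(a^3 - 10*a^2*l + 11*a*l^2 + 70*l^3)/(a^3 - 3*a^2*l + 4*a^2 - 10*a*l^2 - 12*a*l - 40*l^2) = (a - 7*l)/(a + 4)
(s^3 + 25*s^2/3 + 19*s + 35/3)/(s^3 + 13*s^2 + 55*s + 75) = (3*s^2 + 10*s + 7)/(3*(s^2 + 8*s + 15))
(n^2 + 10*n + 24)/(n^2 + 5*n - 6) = (n + 4)/(n - 1)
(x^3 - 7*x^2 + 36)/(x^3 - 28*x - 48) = (x - 3)/(x + 4)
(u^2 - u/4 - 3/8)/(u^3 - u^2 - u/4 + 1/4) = (4*u - 3)/(2*(2*u^2 - 3*u + 1))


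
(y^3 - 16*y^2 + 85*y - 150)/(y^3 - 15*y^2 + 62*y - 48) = (y^2 - 10*y + 25)/(y^2 - 9*y + 8)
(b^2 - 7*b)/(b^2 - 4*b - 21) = b/(b + 3)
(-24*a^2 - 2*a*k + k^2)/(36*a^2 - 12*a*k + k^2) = (-4*a - k)/(6*a - k)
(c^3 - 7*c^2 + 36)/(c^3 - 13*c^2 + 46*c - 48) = (c^2 - 4*c - 12)/(c^2 - 10*c + 16)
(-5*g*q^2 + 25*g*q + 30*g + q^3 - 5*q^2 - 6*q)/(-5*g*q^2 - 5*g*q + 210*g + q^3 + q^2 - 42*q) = (q + 1)/(q + 7)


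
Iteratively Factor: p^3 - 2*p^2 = (p - 2)*(p^2) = p*(p - 2)*(p)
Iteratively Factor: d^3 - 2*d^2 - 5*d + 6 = (d - 1)*(d^2 - d - 6) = (d - 3)*(d - 1)*(d + 2)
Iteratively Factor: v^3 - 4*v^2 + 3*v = (v - 3)*(v^2 - v) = (v - 3)*(v - 1)*(v)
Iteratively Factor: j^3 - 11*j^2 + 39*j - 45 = (j - 3)*(j^2 - 8*j + 15) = (j - 3)^2*(j - 5)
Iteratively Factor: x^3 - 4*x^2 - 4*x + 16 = (x - 4)*(x^2 - 4) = (x - 4)*(x - 2)*(x + 2)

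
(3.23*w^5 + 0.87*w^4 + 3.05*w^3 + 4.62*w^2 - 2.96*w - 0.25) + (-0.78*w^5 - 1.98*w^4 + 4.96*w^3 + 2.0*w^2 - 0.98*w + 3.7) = 2.45*w^5 - 1.11*w^4 + 8.01*w^3 + 6.62*w^2 - 3.94*w + 3.45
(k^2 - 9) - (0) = k^2 - 9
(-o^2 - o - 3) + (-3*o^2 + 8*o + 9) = -4*o^2 + 7*o + 6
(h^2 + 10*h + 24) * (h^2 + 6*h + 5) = h^4 + 16*h^3 + 89*h^2 + 194*h + 120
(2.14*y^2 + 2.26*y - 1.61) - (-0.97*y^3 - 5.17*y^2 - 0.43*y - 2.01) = 0.97*y^3 + 7.31*y^2 + 2.69*y + 0.4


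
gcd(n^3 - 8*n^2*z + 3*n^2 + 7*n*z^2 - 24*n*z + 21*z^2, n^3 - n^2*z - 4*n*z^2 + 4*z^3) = -n + z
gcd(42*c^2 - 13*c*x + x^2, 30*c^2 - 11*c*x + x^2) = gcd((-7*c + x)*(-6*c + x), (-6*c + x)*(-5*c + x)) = -6*c + x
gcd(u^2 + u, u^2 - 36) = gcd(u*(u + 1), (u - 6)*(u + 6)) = 1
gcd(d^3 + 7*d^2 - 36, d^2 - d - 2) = d - 2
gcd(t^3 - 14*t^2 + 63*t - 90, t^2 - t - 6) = t - 3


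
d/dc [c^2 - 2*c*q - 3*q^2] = 2*c - 2*q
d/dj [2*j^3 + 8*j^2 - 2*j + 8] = 6*j^2 + 16*j - 2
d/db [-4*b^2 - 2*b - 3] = -8*b - 2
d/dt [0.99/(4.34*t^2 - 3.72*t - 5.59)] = (3.6828 - 8.5932*t)/(-4.34*t^2 + 3.72*t + 5.59)^2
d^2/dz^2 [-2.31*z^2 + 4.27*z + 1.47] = -4.62000000000000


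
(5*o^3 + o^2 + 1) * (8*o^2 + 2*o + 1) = 40*o^5 + 18*o^4 + 7*o^3 + 9*o^2 + 2*o + 1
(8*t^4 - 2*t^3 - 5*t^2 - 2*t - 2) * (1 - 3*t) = -24*t^5 + 14*t^4 + 13*t^3 + t^2 + 4*t - 2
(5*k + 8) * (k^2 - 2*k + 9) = 5*k^3 - 2*k^2 + 29*k + 72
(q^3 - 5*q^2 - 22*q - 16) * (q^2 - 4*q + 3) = q^5 - 9*q^4 + q^3 + 57*q^2 - 2*q - 48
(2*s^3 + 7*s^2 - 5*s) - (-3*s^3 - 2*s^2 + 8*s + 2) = 5*s^3 + 9*s^2 - 13*s - 2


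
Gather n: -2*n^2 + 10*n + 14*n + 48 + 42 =-2*n^2 + 24*n + 90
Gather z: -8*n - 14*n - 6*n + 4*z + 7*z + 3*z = -28*n + 14*z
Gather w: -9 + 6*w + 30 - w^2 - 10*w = -w^2 - 4*w + 21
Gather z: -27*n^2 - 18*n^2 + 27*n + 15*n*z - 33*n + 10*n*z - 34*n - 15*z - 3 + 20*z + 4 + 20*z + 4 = -45*n^2 - 40*n + z*(25*n + 25) + 5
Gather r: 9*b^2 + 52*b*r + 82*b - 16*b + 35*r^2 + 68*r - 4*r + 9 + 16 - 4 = 9*b^2 + 66*b + 35*r^2 + r*(52*b + 64) + 21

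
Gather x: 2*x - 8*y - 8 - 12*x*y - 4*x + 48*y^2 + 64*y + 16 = x*(-12*y - 2) + 48*y^2 + 56*y + 8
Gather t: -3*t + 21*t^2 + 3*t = 21*t^2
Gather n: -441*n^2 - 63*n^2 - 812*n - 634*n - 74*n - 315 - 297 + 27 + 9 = -504*n^2 - 1520*n - 576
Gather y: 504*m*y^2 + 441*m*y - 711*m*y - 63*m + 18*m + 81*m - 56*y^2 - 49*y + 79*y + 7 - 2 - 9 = 36*m + y^2*(504*m - 56) + y*(30 - 270*m) - 4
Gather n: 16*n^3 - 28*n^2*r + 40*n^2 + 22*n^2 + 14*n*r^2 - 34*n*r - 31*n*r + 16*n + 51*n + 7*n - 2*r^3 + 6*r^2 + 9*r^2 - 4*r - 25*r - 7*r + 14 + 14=16*n^3 + n^2*(62 - 28*r) + n*(14*r^2 - 65*r + 74) - 2*r^3 + 15*r^2 - 36*r + 28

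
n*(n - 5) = n^2 - 5*n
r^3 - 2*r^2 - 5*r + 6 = (r - 3)*(r - 1)*(r + 2)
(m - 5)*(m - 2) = m^2 - 7*m + 10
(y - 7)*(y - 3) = y^2 - 10*y + 21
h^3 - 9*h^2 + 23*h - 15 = (h - 5)*(h - 3)*(h - 1)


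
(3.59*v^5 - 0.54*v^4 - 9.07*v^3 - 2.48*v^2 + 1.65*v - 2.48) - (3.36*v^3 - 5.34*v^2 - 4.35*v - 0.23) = 3.59*v^5 - 0.54*v^4 - 12.43*v^3 + 2.86*v^2 + 6.0*v - 2.25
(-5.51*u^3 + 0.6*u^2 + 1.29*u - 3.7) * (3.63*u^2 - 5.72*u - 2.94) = -20.0013*u^5 + 33.6952*u^4 + 17.4501*u^3 - 22.5738*u^2 + 17.3714*u + 10.878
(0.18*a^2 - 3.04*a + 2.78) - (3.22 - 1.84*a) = 0.18*a^2 - 1.2*a - 0.44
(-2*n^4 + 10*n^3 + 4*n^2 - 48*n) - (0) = -2*n^4 + 10*n^3 + 4*n^2 - 48*n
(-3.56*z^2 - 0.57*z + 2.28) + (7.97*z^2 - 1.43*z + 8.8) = 4.41*z^2 - 2.0*z + 11.08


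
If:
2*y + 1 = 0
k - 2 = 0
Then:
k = 2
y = -1/2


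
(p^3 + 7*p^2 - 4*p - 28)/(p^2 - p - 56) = (p^2 - 4)/(p - 8)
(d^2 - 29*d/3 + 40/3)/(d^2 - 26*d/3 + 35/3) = (d - 8)/(d - 7)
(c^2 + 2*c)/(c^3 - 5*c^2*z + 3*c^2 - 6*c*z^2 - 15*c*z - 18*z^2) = c*(-c - 2)/(-c^3 + 5*c^2*z - 3*c^2 + 6*c*z^2 + 15*c*z + 18*z^2)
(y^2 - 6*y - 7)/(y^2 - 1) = (y - 7)/(y - 1)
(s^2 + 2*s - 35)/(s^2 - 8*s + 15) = (s + 7)/(s - 3)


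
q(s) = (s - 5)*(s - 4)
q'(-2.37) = -13.74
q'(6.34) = 3.68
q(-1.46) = 35.27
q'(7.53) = 6.06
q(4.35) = -0.23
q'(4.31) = -0.38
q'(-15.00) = -39.00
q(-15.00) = 380.00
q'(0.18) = -8.64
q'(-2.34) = -13.68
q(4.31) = -0.21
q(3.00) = 2.00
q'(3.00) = -3.00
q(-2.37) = 46.95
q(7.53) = 8.93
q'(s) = 2*s - 9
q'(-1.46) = -11.92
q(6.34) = 3.14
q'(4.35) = -0.30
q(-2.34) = 46.54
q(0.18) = 18.41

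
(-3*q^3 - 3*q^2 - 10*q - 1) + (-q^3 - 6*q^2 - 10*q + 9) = -4*q^3 - 9*q^2 - 20*q + 8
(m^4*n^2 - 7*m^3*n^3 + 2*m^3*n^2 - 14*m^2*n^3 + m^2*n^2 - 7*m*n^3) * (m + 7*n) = m^5*n^2 + 2*m^4*n^2 - 49*m^3*n^4 + m^3*n^2 - 98*m^2*n^4 - 49*m*n^4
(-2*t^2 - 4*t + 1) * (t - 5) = -2*t^3 + 6*t^2 + 21*t - 5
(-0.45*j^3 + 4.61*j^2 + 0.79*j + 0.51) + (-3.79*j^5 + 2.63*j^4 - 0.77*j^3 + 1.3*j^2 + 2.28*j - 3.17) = -3.79*j^5 + 2.63*j^4 - 1.22*j^3 + 5.91*j^2 + 3.07*j - 2.66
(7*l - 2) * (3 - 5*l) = -35*l^2 + 31*l - 6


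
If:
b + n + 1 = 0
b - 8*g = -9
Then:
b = -n - 1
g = 1 - n/8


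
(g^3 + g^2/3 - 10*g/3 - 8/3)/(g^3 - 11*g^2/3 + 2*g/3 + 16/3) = (3*g + 4)/(3*g - 8)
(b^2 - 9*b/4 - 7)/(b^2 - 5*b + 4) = (b + 7/4)/(b - 1)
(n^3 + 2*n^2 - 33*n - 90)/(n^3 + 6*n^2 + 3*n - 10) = (n^2 - 3*n - 18)/(n^2 + n - 2)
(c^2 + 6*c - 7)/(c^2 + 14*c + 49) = (c - 1)/(c + 7)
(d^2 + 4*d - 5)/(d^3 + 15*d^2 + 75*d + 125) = (d - 1)/(d^2 + 10*d + 25)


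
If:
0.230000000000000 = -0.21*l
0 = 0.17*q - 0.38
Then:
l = -1.10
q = 2.24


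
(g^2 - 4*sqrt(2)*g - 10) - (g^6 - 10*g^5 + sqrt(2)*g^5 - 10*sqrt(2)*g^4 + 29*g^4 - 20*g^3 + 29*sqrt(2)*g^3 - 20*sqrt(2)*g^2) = -g^6 - sqrt(2)*g^5 + 10*g^5 - 29*g^4 + 10*sqrt(2)*g^4 - 29*sqrt(2)*g^3 + 20*g^3 + g^2 + 20*sqrt(2)*g^2 - 4*sqrt(2)*g - 10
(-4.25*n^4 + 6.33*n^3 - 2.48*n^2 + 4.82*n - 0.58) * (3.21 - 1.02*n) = 4.335*n^5 - 20.0991*n^4 + 22.8489*n^3 - 12.8772*n^2 + 16.0638*n - 1.8618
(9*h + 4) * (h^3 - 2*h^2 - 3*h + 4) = 9*h^4 - 14*h^3 - 35*h^2 + 24*h + 16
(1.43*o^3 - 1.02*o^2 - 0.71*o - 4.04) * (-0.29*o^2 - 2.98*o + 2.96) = -0.4147*o^5 - 3.9656*o^4 + 7.4783*o^3 + 0.2682*o^2 + 9.9376*o - 11.9584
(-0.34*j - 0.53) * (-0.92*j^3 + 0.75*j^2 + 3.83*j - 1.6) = 0.3128*j^4 + 0.2326*j^3 - 1.6997*j^2 - 1.4859*j + 0.848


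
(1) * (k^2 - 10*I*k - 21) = k^2 - 10*I*k - 21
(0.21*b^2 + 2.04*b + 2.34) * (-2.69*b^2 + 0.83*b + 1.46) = -0.5649*b^4 - 5.3133*b^3 - 4.2948*b^2 + 4.9206*b + 3.4164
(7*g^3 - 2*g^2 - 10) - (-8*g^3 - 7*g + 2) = 15*g^3 - 2*g^2 + 7*g - 12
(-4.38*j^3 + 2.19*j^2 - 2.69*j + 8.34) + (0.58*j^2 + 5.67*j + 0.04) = -4.38*j^3 + 2.77*j^2 + 2.98*j + 8.38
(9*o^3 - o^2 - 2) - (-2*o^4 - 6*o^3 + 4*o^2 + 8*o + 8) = 2*o^4 + 15*o^3 - 5*o^2 - 8*o - 10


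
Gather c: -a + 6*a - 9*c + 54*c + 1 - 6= 5*a + 45*c - 5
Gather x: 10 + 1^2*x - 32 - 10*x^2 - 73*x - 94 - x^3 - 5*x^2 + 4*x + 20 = -x^3 - 15*x^2 - 68*x - 96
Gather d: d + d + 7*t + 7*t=2*d + 14*t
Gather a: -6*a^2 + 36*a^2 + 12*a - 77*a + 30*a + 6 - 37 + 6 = 30*a^2 - 35*a - 25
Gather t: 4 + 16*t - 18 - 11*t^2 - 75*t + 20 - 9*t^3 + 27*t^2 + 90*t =-9*t^3 + 16*t^2 + 31*t + 6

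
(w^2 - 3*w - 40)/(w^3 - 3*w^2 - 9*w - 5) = (-w^2 + 3*w + 40)/(-w^3 + 3*w^2 + 9*w + 5)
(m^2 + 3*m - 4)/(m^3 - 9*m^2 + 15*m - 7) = (m + 4)/(m^2 - 8*m + 7)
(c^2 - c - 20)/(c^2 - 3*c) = (c^2 - c - 20)/(c*(c - 3))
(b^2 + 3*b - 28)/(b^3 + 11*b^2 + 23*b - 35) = (b - 4)/(b^2 + 4*b - 5)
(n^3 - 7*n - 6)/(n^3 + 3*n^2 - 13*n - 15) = (n + 2)/(n + 5)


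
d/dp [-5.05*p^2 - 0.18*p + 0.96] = -10.1*p - 0.18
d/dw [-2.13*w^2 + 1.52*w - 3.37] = 1.52 - 4.26*w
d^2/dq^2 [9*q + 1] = 0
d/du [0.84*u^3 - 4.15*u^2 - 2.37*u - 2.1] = 2.52*u^2 - 8.3*u - 2.37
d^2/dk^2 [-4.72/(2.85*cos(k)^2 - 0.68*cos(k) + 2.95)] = (153.3528*(1 - cos(k)^2)^2 - 27.44208*cos(k)^3 - 79.874672*cos(k)^2 + 64.35248*cos(k) - 78.351056)/(2.85*cos(k)^2 - 0.68*cos(k) + 2.95)^3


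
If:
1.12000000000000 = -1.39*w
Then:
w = -0.81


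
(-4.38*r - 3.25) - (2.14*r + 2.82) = -6.52*r - 6.07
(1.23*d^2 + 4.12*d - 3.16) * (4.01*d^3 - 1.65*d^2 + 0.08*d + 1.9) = 4.9323*d^5 + 14.4917*d^4 - 19.3712*d^3 + 7.8806*d^2 + 7.5752*d - 6.004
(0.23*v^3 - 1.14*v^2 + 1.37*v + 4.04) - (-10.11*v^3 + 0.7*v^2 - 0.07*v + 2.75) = 10.34*v^3 - 1.84*v^2 + 1.44*v + 1.29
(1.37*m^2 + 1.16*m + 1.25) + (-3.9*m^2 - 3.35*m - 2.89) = -2.53*m^2 - 2.19*m - 1.64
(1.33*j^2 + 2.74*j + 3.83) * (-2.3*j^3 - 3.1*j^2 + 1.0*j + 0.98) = -3.059*j^5 - 10.425*j^4 - 15.973*j^3 - 7.8296*j^2 + 6.5152*j + 3.7534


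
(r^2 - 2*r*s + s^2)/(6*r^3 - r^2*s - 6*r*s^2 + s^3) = (r - s)/(6*r^2 + 5*r*s - s^2)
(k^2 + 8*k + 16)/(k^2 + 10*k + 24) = (k + 4)/(k + 6)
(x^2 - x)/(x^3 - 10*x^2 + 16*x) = (x - 1)/(x^2 - 10*x + 16)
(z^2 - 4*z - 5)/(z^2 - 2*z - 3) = (z - 5)/(z - 3)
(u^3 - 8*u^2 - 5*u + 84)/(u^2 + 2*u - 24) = (u^2 - 4*u - 21)/(u + 6)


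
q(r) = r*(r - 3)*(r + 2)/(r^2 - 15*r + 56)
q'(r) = r*(15 - 2*r)*(r - 3)*(r + 2)/(r^2 - 15*r + 56)^2 + r*(r - 3)/(r^2 - 15*r + 56) + r*(r + 2)/(r^2 - 15*r + 56) + (r - 3)*(r + 2)/(r^2 - 15*r + 56)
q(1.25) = -0.18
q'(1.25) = -0.16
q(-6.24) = -1.30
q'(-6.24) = 0.46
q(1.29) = -0.19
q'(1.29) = -0.16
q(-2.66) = -0.10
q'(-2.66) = 0.18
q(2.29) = -0.26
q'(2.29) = 0.09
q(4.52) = 5.19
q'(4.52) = 8.94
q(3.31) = 0.31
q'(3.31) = 1.32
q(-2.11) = -0.01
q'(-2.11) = 0.12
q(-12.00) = -4.74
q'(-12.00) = 0.70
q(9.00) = 297.00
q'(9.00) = -336.00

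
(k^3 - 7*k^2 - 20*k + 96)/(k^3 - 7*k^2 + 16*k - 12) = (k^2 - 4*k - 32)/(k^2 - 4*k + 4)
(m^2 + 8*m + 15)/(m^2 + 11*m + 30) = (m + 3)/(m + 6)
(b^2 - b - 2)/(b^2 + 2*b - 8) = (b + 1)/(b + 4)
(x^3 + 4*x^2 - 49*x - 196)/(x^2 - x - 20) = (x^2 - 49)/(x - 5)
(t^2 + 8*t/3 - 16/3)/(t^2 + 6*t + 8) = (t - 4/3)/(t + 2)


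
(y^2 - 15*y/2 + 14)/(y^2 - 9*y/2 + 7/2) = (y - 4)/(y - 1)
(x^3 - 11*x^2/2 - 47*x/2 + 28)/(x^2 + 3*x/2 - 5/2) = (2*x^2 - 9*x - 56)/(2*x + 5)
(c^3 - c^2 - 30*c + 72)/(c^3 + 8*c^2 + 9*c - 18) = (c^2 - 7*c + 12)/(c^2 + 2*c - 3)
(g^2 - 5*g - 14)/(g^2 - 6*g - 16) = (g - 7)/(g - 8)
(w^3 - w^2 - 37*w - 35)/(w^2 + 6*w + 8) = (w^3 - w^2 - 37*w - 35)/(w^2 + 6*w + 8)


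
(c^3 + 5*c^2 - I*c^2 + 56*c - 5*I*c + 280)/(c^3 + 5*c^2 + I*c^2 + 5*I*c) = (c^2 - I*c + 56)/(c*(c + I))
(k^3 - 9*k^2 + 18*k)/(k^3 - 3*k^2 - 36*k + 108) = k/(k + 6)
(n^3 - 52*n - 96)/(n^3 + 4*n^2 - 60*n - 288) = (n + 2)/(n + 6)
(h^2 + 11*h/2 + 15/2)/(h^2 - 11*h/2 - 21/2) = (2*h^2 + 11*h + 15)/(2*h^2 - 11*h - 21)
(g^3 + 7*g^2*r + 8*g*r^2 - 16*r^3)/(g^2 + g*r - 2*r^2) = (g^2 + 8*g*r + 16*r^2)/(g + 2*r)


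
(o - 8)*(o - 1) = o^2 - 9*o + 8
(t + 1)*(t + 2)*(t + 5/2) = t^3 + 11*t^2/2 + 19*t/2 + 5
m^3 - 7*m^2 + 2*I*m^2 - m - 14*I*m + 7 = (m - 7)*(m + I)^2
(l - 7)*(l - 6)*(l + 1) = l^3 - 12*l^2 + 29*l + 42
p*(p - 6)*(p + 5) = p^3 - p^2 - 30*p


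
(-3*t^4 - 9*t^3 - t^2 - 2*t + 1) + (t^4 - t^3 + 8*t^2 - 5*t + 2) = -2*t^4 - 10*t^3 + 7*t^2 - 7*t + 3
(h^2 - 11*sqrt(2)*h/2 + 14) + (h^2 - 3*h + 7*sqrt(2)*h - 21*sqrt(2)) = 2*h^2 - 3*h + 3*sqrt(2)*h/2 - 21*sqrt(2) + 14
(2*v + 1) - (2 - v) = 3*v - 1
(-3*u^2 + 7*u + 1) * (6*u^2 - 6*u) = -18*u^4 + 60*u^3 - 36*u^2 - 6*u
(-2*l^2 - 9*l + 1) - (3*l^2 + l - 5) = -5*l^2 - 10*l + 6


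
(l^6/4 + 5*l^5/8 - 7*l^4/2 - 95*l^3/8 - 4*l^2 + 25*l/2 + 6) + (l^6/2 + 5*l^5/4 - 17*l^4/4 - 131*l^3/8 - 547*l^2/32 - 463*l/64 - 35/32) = 3*l^6/4 + 15*l^5/8 - 31*l^4/4 - 113*l^3/4 - 675*l^2/32 + 337*l/64 + 157/32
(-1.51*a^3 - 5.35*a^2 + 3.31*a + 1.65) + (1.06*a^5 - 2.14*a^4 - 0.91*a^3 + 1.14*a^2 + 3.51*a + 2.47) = 1.06*a^5 - 2.14*a^4 - 2.42*a^3 - 4.21*a^2 + 6.82*a + 4.12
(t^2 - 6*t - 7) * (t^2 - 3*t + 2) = t^4 - 9*t^3 + 13*t^2 + 9*t - 14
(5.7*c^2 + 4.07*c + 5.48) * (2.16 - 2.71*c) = -15.447*c^3 + 1.2823*c^2 - 6.0596*c + 11.8368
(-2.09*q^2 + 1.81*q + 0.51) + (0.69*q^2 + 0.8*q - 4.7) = -1.4*q^2 + 2.61*q - 4.19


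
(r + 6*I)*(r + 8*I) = r^2 + 14*I*r - 48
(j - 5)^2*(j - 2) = j^3 - 12*j^2 + 45*j - 50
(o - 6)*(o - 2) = o^2 - 8*o + 12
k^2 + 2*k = k*(k + 2)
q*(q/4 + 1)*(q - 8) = q^3/4 - q^2 - 8*q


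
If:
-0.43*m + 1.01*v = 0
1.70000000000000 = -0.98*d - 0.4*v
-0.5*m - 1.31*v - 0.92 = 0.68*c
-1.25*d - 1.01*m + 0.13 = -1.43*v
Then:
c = -20.79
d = -3.91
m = 12.49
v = 5.32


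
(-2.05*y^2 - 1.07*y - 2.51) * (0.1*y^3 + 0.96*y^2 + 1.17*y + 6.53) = -0.205*y^5 - 2.075*y^4 - 3.6767*y^3 - 17.048*y^2 - 9.9238*y - 16.3903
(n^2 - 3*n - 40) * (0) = 0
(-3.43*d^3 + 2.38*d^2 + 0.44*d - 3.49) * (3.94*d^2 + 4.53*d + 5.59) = -13.5142*d^5 - 6.1607*d^4 - 6.6587*d^3 + 1.5468*d^2 - 13.3501*d - 19.5091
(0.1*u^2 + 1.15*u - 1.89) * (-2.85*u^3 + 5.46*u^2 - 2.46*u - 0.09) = -0.285*u^5 - 2.7315*u^4 + 11.4195*u^3 - 13.1574*u^2 + 4.5459*u + 0.1701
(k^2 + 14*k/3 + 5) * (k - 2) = k^3 + 8*k^2/3 - 13*k/3 - 10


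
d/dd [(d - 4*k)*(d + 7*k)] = 2*d + 3*k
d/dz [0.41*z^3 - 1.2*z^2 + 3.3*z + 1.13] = 1.23*z^2 - 2.4*z + 3.3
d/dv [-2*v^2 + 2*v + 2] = 2 - 4*v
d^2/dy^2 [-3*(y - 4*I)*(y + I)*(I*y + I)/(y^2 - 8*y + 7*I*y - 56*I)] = (y^3*(-540 - 36*I) + y^2*(9072 - 10152*I) + y*(4536 + 54000*I) + 51408 + 35928*I)/(y^6 + y^5*(-24 + 21*I) + y^4*(45 - 504*I) + y^3*(3016 + 3689*I) + y^2*(-28224 - 2520*I) + y*(75264 - 65856*I) + 175616*I)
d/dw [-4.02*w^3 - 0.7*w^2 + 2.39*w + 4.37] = -12.06*w^2 - 1.4*w + 2.39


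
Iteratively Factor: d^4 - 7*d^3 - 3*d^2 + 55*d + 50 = (d - 5)*(d^3 - 2*d^2 - 13*d - 10) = (d - 5)*(d + 1)*(d^2 - 3*d - 10) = (d - 5)*(d + 1)*(d + 2)*(d - 5)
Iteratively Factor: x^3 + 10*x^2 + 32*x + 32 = (x + 2)*(x^2 + 8*x + 16) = (x + 2)*(x + 4)*(x + 4)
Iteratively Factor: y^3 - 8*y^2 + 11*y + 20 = (y + 1)*(y^2 - 9*y + 20) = (y - 5)*(y + 1)*(y - 4)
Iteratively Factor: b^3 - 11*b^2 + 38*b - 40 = (b - 4)*(b^2 - 7*b + 10) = (b - 5)*(b - 4)*(b - 2)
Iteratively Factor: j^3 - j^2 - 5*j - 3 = (j - 3)*(j^2 + 2*j + 1) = (j - 3)*(j + 1)*(j + 1)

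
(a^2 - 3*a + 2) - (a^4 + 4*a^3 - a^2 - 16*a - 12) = -a^4 - 4*a^3 + 2*a^2 + 13*a + 14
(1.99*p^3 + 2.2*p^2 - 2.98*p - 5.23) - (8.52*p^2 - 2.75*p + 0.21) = 1.99*p^3 - 6.32*p^2 - 0.23*p - 5.44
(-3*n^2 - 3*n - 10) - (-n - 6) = -3*n^2 - 2*n - 4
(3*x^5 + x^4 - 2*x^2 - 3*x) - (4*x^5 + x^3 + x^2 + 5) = -x^5 + x^4 - x^3 - 3*x^2 - 3*x - 5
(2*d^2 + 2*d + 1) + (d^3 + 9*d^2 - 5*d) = d^3 + 11*d^2 - 3*d + 1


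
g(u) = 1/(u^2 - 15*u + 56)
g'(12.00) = -0.02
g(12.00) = 0.05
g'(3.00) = 0.02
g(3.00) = 0.05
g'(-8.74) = 0.00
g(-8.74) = 0.00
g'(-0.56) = 0.00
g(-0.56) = 0.02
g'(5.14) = 0.17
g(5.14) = 0.19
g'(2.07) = 0.01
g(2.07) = 0.03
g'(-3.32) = 0.00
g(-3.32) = 0.01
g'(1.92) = 0.01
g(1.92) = 0.03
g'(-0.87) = 0.00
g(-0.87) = 0.01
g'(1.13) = 0.01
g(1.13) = 0.02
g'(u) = (15 - 2*u)/(u^2 - 15*u + 56)^2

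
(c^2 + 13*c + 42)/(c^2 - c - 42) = (c + 7)/(c - 7)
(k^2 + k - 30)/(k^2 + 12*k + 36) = (k - 5)/(k + 6)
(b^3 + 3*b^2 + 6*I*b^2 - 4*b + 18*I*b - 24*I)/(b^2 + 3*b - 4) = b + 6*I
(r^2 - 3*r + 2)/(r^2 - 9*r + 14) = (r - 1)/(r - 7)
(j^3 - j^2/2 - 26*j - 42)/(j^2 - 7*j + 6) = (j^2 + 11*j/2 + 7)/(j - 1)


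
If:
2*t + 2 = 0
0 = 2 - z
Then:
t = -1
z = 2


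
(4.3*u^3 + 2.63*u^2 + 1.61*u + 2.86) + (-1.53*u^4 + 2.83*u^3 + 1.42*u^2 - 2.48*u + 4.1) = -1.53*u^4 + 7.13*u^3 + 4.05*u^2 - 0.87*u + 6.96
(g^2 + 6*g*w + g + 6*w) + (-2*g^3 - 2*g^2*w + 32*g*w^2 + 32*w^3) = -2*g^3 - 2*g^2*w + g^2 + 32*g*w^2 + 6*g*w + g + 32*w^3 + 6*w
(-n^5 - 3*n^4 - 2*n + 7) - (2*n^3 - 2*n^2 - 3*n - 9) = -n^5 - 3*n^4 - 2*n^3 + 2*n^2 + n + 16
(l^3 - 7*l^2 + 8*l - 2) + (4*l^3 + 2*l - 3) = 5*l^3 - 7*l^2 + 10*l - 5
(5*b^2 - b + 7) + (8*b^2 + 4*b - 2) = 13*b^2 + 3*b + 5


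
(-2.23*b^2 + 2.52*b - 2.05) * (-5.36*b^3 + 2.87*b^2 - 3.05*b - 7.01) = 11.9528*b^5 - 19.9073*b^4 + 25.0219*b^3 + 2.0628*b^2 - 11.4127*b + 14.3705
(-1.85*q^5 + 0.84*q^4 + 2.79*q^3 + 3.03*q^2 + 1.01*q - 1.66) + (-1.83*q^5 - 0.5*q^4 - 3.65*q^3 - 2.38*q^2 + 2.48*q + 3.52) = -3.68*q^5 + 0.34*q^4 - 0.86*q^3 + 0.65*q^2 + 3.49*q + 1.86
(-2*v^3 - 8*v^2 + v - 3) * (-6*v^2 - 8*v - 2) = 12*v^5 + 64*v^4 + 62*v^3 + 26*v^2 + 22*v + 6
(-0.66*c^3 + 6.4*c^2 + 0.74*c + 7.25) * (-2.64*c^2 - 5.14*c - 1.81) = 1.7424*c^5 - 13.5036*c^4 - 33.655*c^3 - 34.5276*c^2 - 38.6044*c - 13.1225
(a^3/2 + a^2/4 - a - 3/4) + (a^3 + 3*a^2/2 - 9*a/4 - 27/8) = 3*a^3/2 + 7*a^2/4 - 13*a/4 - 33/8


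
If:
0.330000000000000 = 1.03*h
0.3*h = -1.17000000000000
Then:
No Solution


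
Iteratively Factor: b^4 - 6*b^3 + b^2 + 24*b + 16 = (b - 4)*(b^3 - 2*b^2 - 7*b - 4) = (b - 4)*(b + 1)*(b^2 - 3*b - 4) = (b - 4)*(b + 1)^2*(b - 4)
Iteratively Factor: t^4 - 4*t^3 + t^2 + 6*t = (t + 1)*(t^3 - 5*t^2 + 6*t) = t*(t + 1)*(t^2 - 5*t + 6) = t*(t - 2)*(t + 1)*(t - 3)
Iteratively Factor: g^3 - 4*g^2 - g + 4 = (g - 1)*(g^2 - 3*g - 4) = (g - 1)*(g + 1)*(g - 4)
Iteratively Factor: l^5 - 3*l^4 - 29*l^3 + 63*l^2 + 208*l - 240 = (l + 4)*(l^4 - 7*l^3 - l^2 + 67*l - 60) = (l - 4)*(l + 4)*(l^3 - 3*l^2 - 13*l + 15) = (l - 4)*(l + 3)*(l + 4)*(l^2 - 6*l + 5) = (l - 5)*(l - 4)*(l + 3)*(l + 4)*(l - 1)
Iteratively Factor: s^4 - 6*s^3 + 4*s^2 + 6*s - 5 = (s - 1)*(s^3 - 5*s^2 - s + 5) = (s - 5)*(s - 1)*(s^2 - 1) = (s - 5)*(s - 1)*(s + 1)*(s - 1)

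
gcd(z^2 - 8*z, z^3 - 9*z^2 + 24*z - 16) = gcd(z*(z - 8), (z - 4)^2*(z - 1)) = 1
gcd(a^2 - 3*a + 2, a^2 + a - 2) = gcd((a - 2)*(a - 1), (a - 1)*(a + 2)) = a - 1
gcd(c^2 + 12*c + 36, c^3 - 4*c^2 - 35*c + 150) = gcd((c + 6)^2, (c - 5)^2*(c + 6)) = c + 6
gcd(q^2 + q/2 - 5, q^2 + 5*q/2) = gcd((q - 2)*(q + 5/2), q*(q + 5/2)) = q + 5/2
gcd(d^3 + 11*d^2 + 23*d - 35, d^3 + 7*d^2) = d + 7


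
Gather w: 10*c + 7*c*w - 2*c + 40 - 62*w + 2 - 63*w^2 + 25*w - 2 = 8*c - 63*w^2 + w*(7*c - 37) + 40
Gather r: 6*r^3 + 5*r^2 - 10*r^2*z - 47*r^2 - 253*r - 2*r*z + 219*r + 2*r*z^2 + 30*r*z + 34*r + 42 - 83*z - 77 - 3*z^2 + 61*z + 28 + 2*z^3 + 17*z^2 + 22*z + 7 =6*r^3 + r^2*(-10*z - 42) + r*(2*z^2 + 28*z) + 2*z^3 + 14*z^2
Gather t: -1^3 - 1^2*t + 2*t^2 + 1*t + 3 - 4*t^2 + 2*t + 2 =-2*t^2 + 2*t + 4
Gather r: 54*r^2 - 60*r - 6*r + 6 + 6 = 54*r^2 - 66*r + 12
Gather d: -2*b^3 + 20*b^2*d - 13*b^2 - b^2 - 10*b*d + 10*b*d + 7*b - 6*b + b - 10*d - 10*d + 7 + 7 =-2*b^3 - 14*b^2 + 2*b + d*(20*b^2 - 20) + 14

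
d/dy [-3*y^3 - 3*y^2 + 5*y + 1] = -9*y^2 - 6*y + 5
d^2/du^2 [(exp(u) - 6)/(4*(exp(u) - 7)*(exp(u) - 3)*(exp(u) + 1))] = (4*exp(6*u) - 81*exp(5*u) + 631*exp(4*u) - 2250*exp(3*u) + 4050*exp(2*u) - 5493*exp(u) + 1827)*exp(u)/(4*(exp(9*u) - 27*exp(8*u) + 276*exp(7*u) - 1260*exp(6*u) + 1902*exp(5*u) + 3222*exp(4*u) - 9820*exp(3*u) - 4284*exp(2*u) + 14553*exp(u) + 9261))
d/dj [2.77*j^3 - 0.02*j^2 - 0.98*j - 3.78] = 8.31*j^2 - 0.04*j - 0.98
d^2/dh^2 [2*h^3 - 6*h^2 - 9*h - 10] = 12*h - 12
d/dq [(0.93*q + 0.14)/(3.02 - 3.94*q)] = (13.239188*q - 10.147804)/(3.94*q - 3.02)^3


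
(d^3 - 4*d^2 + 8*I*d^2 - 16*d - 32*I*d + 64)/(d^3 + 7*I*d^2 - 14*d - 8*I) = (d^2 + 4*d*(-1 + I) - 16*I)/(d^2 + 3*I*d - 2)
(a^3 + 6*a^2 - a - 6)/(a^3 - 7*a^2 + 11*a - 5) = (a^2 + 7*a + 6)/(a^2 - 6*a + 5)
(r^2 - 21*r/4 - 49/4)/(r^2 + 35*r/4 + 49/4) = (r - 7)/(r + 7)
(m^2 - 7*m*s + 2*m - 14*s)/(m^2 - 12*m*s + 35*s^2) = (-m - 2)/(-m + 5*s)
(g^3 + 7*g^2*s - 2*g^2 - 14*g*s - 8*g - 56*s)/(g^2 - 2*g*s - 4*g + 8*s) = (-g^2 - 7*g*s - 2*g - 14*s)/(-g + 2*s)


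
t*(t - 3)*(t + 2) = t^3 - t^2 - 6*t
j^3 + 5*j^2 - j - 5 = (j - 1)*(j + 1)*(j + 5)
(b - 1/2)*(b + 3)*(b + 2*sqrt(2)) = b^3 + 5*b^2/2 + 2*sqrt(2)*b^2 - 3*b/2 + 5*sqrt(2)*b - 3*sqrt(2)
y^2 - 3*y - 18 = (y - 6)*(y + 3)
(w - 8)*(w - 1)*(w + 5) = w^3 - 4*w^2 - 37*w + 40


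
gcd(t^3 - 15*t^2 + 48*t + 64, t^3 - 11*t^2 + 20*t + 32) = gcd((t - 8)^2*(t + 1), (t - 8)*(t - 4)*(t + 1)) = t^2 - 7*t - 8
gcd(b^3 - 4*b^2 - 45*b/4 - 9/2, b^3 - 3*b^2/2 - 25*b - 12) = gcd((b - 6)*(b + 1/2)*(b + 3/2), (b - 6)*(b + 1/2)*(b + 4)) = b^2 - 11*b/2 - 3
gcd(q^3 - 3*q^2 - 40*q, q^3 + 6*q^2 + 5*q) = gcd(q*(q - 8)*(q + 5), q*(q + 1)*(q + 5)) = q^2 + 5*q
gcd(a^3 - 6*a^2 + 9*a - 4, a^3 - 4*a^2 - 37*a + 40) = a - 1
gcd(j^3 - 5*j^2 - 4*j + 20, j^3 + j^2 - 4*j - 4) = j^2 - 4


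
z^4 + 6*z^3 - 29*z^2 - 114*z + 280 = (z - 4)*(z - 2)*(z + 5)*(z + 7)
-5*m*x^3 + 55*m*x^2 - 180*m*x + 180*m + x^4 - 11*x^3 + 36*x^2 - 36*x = (-5*m + x)*(x - 6)*(x - 3)*(x - 2)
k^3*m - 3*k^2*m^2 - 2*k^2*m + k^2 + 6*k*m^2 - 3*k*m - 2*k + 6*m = (k - 2)*(k - 3*m)*(k*m + 1)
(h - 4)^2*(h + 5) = h^3 - 3*h^2 - 24*h + 80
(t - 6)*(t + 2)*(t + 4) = t^3 - 28*t - 48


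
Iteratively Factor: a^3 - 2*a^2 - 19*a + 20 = (a - 5)*(a^2 + 3*a - 4) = (a - 5)*(a - 1)*(a + 4)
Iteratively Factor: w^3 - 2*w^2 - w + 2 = (w - 2)*(w^2 - 1) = (w - 2)*(w - 1)*(w + 1)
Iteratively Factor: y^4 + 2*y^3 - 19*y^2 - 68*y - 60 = (y - 5)*(y^3 + 7*y^2 + 16*y + 12) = (y - 5)*(y + 2)*(y^2 + 5*y + 6) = (y - 5)*(y + 2)^2*(y + 3)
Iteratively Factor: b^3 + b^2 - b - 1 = (b - 1)*(b^2 + 2*b + 1) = (b - 1)*(b + 1)*(b + 1)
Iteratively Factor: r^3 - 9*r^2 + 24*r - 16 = (r - 4)*(r^2 - 5*r + 4) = (r - 4)^2*(r - 1)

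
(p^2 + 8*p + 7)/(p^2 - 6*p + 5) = (p^2 + 8*p + 7)/(p^2 - 6*p + 5)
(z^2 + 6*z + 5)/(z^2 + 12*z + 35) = (z + 1)/(z + 7)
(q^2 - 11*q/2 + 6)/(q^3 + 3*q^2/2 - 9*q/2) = (q - 4)/(q*(q + 3))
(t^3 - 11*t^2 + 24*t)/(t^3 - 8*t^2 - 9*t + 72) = t/(t + 3)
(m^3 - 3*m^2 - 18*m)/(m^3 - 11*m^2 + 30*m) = (m + 3)/(m - 5)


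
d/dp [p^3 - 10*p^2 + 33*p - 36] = 3*p^2 - 20*p + 33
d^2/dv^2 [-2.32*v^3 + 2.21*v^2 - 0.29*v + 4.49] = 4.42 - 13.92*v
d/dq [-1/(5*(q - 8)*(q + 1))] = (2*q - 7)/(5*(q - 8)^2*(q + 1)^2)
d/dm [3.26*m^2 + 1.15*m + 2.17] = 6.52*m + 1.15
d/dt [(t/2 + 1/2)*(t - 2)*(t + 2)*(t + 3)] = 2*t^3 + 6*t^2 - t - 8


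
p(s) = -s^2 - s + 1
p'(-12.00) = 23.00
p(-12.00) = -131.00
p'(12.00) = -25.00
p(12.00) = -155.00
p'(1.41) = -3.82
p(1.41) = -2.40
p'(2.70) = -6.40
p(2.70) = -8.99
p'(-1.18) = 1.36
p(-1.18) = 0.79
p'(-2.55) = 4.10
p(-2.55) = -2.95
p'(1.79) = -4.58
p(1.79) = -3.99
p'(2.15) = -5.30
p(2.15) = -5.77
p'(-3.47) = 5.94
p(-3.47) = -7.57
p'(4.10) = -9.20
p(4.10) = -19.91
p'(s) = -2*s - 1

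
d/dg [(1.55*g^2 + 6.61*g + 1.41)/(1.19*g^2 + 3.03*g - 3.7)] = (-3.1694*g^2 - 14.8258*g - 28.7293)/(1.4161*g^4 + 7.2114*g^3 + 0.3749*g^2 - 22.422*g + 13.69)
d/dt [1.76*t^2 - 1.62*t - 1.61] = 3.52*t - 1.62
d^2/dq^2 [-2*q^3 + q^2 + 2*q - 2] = 2 - 12*q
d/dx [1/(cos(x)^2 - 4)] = 2*sin(x)*cos(x)/(cos(x)^2 - 4)^2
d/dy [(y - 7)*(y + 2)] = 2*y - 5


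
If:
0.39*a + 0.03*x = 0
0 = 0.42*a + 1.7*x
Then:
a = 0.00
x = 0.00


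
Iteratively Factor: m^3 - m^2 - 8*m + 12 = (m - 2)*(m^2 + m - 6) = (m - 2)^2*(m + 3)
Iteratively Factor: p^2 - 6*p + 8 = (p - 2)*(p - 4)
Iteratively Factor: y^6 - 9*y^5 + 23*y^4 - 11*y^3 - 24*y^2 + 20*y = (y + 1)*(y^5 - 10*y^4 + 33*y^3 - 44*y^2 + 20*y) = (y - 2)*(y + 1)*(y^4 - 8*y^3 + 17*y^2 - 10*y) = (y - 2)*(y - 1)*(y + 1)*(y^3 - 7*y^2 + 10*y) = y*(y - 2)*(y - 1)*(y + 1)*(y^2 - 7*y + 10) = y*(y - 2)^2*(y - 1)*(y + 1)*(y - 5)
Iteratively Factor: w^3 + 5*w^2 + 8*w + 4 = (w + 2)*(w^2 + 3*w + 2) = (w + 2)^2*(w + 1)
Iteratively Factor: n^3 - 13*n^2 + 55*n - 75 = (n - 3)*(n^2 - 10*n + 25) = (n - 5)*(n - 3)*(n - 5)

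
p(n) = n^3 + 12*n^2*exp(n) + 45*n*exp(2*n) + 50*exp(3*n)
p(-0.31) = 13.04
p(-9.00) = -728.88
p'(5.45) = 1920623599.61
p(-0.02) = 46.23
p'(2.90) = 1004632.78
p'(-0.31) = 64.06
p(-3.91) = -56.17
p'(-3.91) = 47.54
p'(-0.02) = 182.31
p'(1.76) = 36798.10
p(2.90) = 345108.23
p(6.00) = 3327116747.79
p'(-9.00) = 243.09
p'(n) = 12*n^2*exp(n) + 3*n^2 + 90*n*exp(2*n) + 24*n*exp(n) + 150*exp(3*n) + 45*exp(2*n)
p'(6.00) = 9944439406.56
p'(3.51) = 6024790.92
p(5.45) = 643869430.74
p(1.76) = 12715.73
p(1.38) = 4214.78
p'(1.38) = 12321.96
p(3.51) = 2052774.34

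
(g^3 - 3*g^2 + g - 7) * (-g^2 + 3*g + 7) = -g^5 + 6*g^4 - 3*g^3 - 11*g^2 - 14*g - 49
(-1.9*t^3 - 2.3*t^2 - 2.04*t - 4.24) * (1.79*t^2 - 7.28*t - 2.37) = -3.401*t^5 + 9.715*t^4 + 17.5954*t^3 + 12.7126*t^2 + 35.702*t + 10.0488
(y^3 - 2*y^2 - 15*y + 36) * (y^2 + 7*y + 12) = y^5 + 5*y^4 - 17*y^3 - 93*y^2 + 72*y + 432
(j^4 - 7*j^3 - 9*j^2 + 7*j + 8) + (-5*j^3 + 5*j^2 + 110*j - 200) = j^4 - 12*j^3 - 4*j^2 + 117*j - 192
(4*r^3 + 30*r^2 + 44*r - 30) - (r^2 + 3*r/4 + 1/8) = 4*r^3 + 29*r^2 + 173*r/4 - 241/8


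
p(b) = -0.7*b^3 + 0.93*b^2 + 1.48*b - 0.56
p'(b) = -2.1*b^2 + 1.86*b + 1.48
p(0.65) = 0.60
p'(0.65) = 1.80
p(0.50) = 0.32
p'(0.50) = 1.88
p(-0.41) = -0.96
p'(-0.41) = 0.36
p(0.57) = 0.46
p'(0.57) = 1.86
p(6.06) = -113.22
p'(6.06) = -64.37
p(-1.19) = 0.18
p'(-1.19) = -3.71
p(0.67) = 0.64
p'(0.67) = 1.78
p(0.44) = 0.21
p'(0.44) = 1.89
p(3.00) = -6.65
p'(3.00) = -11.84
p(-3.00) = 22.27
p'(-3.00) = -23.00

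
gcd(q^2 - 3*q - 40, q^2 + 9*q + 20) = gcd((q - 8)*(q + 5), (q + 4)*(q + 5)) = q + 5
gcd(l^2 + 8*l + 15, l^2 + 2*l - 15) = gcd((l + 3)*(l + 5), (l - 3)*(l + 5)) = l + 5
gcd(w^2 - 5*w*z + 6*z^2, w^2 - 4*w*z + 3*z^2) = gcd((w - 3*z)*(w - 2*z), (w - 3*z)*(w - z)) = -w + 3*z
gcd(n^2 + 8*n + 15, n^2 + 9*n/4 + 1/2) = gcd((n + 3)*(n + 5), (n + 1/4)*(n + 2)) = 1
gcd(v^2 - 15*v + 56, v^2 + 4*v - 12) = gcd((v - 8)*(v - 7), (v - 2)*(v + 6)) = 1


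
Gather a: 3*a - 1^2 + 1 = 3*a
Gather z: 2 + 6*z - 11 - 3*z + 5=3*z - 4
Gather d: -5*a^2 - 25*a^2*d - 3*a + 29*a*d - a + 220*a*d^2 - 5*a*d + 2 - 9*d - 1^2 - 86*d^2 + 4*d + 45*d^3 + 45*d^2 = -5*a^2 - 4*a + 45*d^3 + d^2*(220*a - 41) + d*(-25*a^2 + 24*a - 5) + 1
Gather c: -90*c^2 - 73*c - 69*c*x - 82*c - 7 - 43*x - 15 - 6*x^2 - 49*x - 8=-90*c^2 + c*(-69*x - 155) - 6*x^2 - 92*x - 30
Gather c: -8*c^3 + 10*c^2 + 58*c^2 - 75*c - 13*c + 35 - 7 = -8*c^3 + 68*c^2 - 88*c + 28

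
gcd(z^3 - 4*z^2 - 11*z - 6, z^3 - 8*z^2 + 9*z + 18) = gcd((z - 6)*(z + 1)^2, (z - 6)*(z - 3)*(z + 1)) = z^2 - 5*z - 6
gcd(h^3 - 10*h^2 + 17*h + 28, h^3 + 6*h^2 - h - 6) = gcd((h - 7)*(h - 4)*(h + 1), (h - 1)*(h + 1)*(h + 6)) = h + 1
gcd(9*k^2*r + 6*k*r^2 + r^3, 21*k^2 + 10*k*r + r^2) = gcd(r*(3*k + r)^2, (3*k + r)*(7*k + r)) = 3*k + r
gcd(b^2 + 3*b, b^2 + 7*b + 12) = b + 3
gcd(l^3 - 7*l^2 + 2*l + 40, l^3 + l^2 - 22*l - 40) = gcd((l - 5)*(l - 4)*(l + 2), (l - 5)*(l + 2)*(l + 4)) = l^2 - 3*l - 10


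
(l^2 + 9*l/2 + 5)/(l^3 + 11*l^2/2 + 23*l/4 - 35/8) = 4*(l + 2)/(4*l^2 + 12*l - 7)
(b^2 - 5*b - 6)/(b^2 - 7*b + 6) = (b + 1)/(b - 1)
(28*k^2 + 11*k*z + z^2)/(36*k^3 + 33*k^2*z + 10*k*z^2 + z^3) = (7*k + z)/(9*k^2 + 6*k*z + z^2)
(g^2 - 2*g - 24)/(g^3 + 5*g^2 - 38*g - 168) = 1/(g + 7)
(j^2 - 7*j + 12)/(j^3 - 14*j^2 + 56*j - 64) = (j - 3)/(j^2 - 10*j + 16)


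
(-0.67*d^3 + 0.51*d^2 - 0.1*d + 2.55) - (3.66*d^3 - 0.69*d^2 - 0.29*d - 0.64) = -4.33*d^3 + 1.2*d^2 + 0.19*d + 3.19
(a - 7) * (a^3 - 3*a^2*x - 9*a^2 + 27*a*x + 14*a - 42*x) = a^4 - 3*a^3*x - 16*a^3 + 48*a^2*x + 77*a^2 - 231*a*x - 98*a + 294*x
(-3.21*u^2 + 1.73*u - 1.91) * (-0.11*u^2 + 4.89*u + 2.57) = 0.3531*u^4 - 15.8872*u^3 + 0.420100000000001*u^2 - 4.8938*u - 4.9087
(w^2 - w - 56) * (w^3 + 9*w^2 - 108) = w^5 + 8*w^4 - 65*w^3 - 612*w^2 + 108*w + 6048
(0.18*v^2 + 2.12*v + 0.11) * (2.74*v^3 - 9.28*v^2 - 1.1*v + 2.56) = 0.4932*v^5 + 4.1384*v^4 - 19.5702*v^3 - 2.892*v^2 + 5.3062*v + 0.2816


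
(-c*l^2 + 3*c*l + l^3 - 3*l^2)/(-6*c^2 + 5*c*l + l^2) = l*(l - 3)/(6*c + l)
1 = 1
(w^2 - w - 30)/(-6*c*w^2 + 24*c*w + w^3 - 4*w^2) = (-w^2 + w + 30)/(w*(6*c*w - 24*c - w^2 + 4*w))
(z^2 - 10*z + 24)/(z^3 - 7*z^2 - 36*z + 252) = (z - 4)/(z^2 - z - 42)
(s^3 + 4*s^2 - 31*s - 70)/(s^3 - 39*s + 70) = (s + 2)/(s - 2)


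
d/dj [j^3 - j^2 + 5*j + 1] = 3*j^2 - 2*j + 5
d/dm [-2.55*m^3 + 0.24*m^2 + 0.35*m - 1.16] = -7.65*m^2 + 0.48*m + 0.35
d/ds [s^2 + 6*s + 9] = 2*s + 6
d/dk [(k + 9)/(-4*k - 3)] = 33/(4*k + 3)^2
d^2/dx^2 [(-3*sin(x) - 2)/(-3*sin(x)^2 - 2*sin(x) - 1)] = (-27*sin(x)^5 - 54*sin(x)^4 + 72*sin(x)^3 + 130*sin(x)^2 + 19*sin(x) - 8)/(3*sin(x)^2 + 2*sin(x) + 1)^3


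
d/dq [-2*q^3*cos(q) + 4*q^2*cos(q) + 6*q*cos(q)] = 2*q^3*sin(q) - 4*q^2*sin(q) - 6*q^2*cos(q) - 6*q*sin(q) + 8*q*cos(q) + 6*cos(q)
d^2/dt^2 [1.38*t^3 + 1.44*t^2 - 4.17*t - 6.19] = 8.28*t + 2.88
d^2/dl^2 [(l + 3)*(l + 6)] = 2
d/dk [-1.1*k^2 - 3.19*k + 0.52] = -2.2*k - 3.19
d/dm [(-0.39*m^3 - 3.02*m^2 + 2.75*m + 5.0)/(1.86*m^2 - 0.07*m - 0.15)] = (-0.7254*m^4 + 0.0545999999999989*m^3 - 4.7281*m^2 - 17.694*m - 0.0625)/(3.4596*m^4 - 0.2604*m^3 - 0.5531*m^2 + 0.021*m + 0.0225)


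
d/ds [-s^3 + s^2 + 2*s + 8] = -3*s^2 + 2*s + 2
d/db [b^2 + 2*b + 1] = 2*b + 2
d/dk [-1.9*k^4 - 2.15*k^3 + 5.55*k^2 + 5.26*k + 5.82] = -7.6*k^3 - 6.45*k^2 + 11.1*k + 5.26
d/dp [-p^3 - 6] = -3*p^2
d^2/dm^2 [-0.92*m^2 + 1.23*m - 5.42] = -1.84000000000000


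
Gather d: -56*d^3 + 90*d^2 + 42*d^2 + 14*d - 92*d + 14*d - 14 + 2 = -56*d^3 + 132*d^2 - 64*d - 12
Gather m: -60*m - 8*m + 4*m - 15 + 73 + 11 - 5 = 64 - 64*m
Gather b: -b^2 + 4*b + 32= -b^2 + 4*b + 32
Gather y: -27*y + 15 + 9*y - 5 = 10 - 18*y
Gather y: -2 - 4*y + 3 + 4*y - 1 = 0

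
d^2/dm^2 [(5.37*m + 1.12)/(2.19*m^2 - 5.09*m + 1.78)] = ((49.761 - 70.5618*m)*(2.19*m^2 - 5.09*m + 1.78) + (4.38*m - 5.09)*(5.37*m + 1.12)*(8.76*m - 10.18))/(2.19*m^2 - 5.09*m + 1.78)^3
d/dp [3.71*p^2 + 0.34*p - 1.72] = 7.42*p + 0.34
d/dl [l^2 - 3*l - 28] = 2*l - 3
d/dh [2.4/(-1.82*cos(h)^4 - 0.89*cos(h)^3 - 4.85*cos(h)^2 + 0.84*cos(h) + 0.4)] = (-17.472*cos(h)^3 - 6.408*cos(h)^2 - 23.28*cos(h) + 2.016)*sin(h)/(1.82*cos(h)^4 + 0.89*cos(h)^3 + 4.85*cos(h)^2 - 0.84*cos(h) - 0.4)^2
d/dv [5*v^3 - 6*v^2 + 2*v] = 15*v^2 - 12*v + 2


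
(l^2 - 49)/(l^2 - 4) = (l^2 - 49)/(l^2 - 4)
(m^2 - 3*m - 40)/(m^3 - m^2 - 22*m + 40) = (m - 8)/(m^2 - 6*m + 8)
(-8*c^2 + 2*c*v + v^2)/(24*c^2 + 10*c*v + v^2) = (-2*c + v)/(6*c + v)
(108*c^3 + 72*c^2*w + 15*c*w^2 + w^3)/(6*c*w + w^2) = 18*c^2/w + 9*c + w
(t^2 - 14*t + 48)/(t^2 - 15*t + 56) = (t - 6)/(t - 7)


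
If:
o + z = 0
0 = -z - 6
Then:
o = 6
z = -6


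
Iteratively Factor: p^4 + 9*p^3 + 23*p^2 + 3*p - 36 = (p + 3)*(p^3 + 6*p^2 + 5*p - 12) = (p + 3)*(p + 4)*(p^2 + 2*p - 3) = (p - 1)*(p + 3)*(p + 4)*(p + 3)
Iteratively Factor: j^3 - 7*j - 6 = (j + 1)*(j^2 - j - 6) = (j - 3)*(j + 1)*(j + 2)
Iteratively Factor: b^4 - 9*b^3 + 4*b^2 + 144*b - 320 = (b - 4)*(b^3 - 5*b^2 - 16*b + 80) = (b - 4)*(b + 4)*(b^2 - 9*b + 20) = (b - 5)*(b - 4)*(b + 4)*(b - 4)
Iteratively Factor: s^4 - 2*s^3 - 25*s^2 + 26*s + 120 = (s - 3)*(s^3 + s^2 - 22*s - 40) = (s - 5)*(s - 3)*(s^2 + 6*s + 8) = (s - 5)*(s - 3)*(s + 4)*(s + 2)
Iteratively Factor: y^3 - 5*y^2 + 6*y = (y - 2)*(y^2 - 3*y) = (y - 3)*(y - 2)*(y)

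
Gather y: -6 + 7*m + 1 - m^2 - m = -m^2 + 6*m - 5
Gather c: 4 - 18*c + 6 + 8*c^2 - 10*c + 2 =8*c^2 - 28*c + 12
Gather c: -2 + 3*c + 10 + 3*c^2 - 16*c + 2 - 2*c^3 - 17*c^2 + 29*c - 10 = -2*c^3 - 14*c^2 + 16*c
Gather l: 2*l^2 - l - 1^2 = 2*l^2 - l - 1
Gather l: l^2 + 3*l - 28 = l^2 + 3*l - 28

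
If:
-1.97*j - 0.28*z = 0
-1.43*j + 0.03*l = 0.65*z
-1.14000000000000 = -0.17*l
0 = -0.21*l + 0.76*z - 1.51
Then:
No Solution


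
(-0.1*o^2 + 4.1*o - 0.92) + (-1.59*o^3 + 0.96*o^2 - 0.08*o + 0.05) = -1.59*o^3 + 0.86*o^2 + 4.02*o - 0.87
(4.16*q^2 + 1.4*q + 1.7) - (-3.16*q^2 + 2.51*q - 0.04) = 7.32*q^2 - 1.11*q + 1.74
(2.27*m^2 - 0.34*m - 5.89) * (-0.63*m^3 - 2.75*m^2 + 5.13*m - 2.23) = -1.4301*m^5 - 6.0283*m^4 + 16.2908*m^3 + 9.3912*m^2 - 29.4575*m + 13.1347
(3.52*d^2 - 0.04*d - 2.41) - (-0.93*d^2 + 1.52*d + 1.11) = 4.45*d^2 - 1.56*d - 3.52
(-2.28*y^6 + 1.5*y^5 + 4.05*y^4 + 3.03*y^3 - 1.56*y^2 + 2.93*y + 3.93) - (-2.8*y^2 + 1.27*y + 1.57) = -2.28*y^6 + 1.5*y^5 + 4.05*y^4 + 3.03*y^3 + 1.24*y^2 + 1.66*y + 2.36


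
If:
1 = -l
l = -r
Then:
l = -1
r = 1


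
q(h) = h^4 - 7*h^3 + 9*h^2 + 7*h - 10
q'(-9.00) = -4772.00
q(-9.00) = 12320.00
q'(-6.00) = -1721.00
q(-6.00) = 3080.00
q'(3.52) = -15.38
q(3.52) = -25.62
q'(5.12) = 85.53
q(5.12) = 9.44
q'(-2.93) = -326.64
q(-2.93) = 296.53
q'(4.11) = 3.95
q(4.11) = -29.84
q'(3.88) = -5.66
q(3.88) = -29.59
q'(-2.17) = -171.82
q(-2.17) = 110.89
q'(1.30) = 3.70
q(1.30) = 1.79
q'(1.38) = 2.36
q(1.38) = 2.03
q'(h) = 4*h^3 - 21*h^2 + 18*h + 7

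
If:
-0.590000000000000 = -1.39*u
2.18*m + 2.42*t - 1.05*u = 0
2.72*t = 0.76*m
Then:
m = 0.16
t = 0.04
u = 0.42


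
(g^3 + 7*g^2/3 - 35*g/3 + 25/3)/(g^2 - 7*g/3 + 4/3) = (3*g^2 + 10*g - 25)/(3*g - 4)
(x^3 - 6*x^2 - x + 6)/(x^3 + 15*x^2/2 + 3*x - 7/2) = 2*(x^2 - 7*x + 6)/(2*x^2 + 13*x - 7)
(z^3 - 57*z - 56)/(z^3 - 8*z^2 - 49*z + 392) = (z + 1)/(z - 7)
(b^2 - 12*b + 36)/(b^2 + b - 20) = (b^2 - 12*b + 36)/(b^2 + b - 20)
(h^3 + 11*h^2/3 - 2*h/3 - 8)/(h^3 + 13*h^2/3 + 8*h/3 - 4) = (3*h - 4)/(3*h - 2)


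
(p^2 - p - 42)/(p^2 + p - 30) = (p - 7)/(p - 5)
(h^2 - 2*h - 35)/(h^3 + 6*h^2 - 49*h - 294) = (h + 5)/(h^2 + 13*h + 42)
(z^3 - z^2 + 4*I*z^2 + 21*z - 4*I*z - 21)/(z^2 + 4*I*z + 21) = z - 1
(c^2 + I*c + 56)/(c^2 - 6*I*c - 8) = (c^2 + I*c + 56)/(c^2 - 6*I*c - 8)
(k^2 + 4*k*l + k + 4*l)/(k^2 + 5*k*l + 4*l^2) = (k + 1)/(k + l)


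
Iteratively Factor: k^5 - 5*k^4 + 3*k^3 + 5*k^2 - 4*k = (k - 1)*(k^4 - 4*k^3 - k^2 + 4*k) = k*(k - 1)*(k^3 - 4*k^2 - k + 4) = k*(k - 4)*(k - 1)*(k^2 - 1) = k*(k - 4)*(k - 1)^2*(k + 1)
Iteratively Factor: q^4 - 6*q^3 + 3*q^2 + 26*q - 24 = (q - 3)*(q^3 - 3*q^2 - 6*q + 8) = (q - 4)*(q - 3)*(q^2 + q - 2) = (q - 4)*(q - 3)*(q - 1)*(q + 2)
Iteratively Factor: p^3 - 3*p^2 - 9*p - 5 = (p + 1)*(p^2 - 4*p - 5) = (p - 5)*(p + 1)*(p + 1)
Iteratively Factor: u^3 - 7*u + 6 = (u + 3)*(u^2 - 3*u + 2) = (u - 2)*(u + 3)*(u - 1)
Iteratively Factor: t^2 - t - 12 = (t + 3)*(t - 4)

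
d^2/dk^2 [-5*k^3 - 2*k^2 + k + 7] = -30*k - 4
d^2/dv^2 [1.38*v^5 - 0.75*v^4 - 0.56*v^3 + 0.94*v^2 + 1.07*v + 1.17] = 27.6*v^3 - 9.0*v^2 - 3.36*v + 1.88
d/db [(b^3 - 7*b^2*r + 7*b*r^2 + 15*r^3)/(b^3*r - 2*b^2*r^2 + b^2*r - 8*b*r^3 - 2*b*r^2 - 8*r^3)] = ((-3*b^2 + 14*b*r - 7*r^2)*(-b^3 + 2*b^2*r - b^2 + 8*b*r^2 + 2*b*r + 8*r^2) + (b^3 - 7*b^2*r + 7*b*r^2 + 15*r^3)*(-3*b^2 + 4*b*r - 2*b + 8*r^2 + 2*r))/(r*(-b^3 + 2*b^2*r - b^2 + 8*b*r^2 + 2*b*r + 8*r^2)^2)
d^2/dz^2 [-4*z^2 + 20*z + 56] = -8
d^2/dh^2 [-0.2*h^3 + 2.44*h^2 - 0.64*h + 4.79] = 4.88 - 1.2*h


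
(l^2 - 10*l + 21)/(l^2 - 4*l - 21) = (l - 3)/(l + 3)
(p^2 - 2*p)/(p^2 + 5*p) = (p - 2)/(p + 5)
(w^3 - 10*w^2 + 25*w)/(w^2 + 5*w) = (w^2 - 10*w + 25)/(w + 5)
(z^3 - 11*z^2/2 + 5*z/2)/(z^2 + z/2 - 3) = z*(2*z^2 - 11*z + 5)/(2*z^2 + z - 6)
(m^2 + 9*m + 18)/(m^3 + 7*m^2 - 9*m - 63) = (m + 6)/(m^2 + 4*m - 21)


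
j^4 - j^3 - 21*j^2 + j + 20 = (j - 5)*(j - 1)*(j + 1)*(j + 4)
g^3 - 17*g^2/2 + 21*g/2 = g*(g - 7)*(g - 3/2)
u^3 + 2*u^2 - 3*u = u*(u - 1)*(u + 3)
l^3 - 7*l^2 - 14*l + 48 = (l - 8)*(l - 2)*(l + 3)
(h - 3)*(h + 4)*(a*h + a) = a*h^3 + 2*a*h^2 - 11*a*h - 12*a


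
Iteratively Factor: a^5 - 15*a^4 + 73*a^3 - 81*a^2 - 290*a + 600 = (a - 4)*(a^4 - 11*a^3 + 29*a^2 + 35*a - 150) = (a - 4)*(a + 2)*(a^3 - 13*a^2 + 55*a - 75) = (a - 4)*(a - 3)*(a + 2)*(a^2 - 10*a + 25) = (a - 5)*(a - 4)*(a - 3)*(a + 2)*(a - 5)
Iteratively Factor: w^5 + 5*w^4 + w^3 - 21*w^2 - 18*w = (w + 3)*(w^4 + 2*w^3 - 5*w^2 - 6*w) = (w - 2)*(w + 3)*(w^3 + 4*w^2 + 3*w) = (w - 2)*(w + 1)*(w + 3)*(w^2 + 3*w) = (w - 2)*(w + 1)*(w + 3)^2*(w)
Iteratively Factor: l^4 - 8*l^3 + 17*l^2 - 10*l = (l - 1)*(l^3 - 7*l^2 + 10*l) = l*(l - 1)*(l^2 - 7*l + 10) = l*(l - 5)*(l - 1)*(l - 2)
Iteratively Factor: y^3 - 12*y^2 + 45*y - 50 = (y - 2)*(y^2 - 10*y + 25) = (y - 5)*(y - 2)*(y - 5)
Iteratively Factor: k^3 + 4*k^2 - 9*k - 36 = (k - 3)*(k^2 + 7*k + 12) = (k - 3)*(k + 4)*(k + 3)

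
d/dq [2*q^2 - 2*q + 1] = 4*q - 2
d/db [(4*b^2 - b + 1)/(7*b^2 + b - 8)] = (11*b^2 - 78*b + 7)/(49*b^4 + 14*b^3 - 111*b^2 - 16*b + 64)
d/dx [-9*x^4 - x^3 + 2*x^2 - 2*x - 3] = -36*x^3 - 3*x^2 + 4*x - 2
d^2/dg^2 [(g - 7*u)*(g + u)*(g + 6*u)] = 6*g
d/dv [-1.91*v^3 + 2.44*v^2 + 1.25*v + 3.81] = -5.73*v^2 + 4.88*v + 1.25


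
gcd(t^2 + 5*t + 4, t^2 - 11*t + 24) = 1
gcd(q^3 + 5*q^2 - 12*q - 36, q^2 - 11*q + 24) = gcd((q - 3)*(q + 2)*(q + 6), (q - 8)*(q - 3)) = q - 3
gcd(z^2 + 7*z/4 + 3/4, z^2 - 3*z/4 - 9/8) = z + 3/4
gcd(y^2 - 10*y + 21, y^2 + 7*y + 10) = 1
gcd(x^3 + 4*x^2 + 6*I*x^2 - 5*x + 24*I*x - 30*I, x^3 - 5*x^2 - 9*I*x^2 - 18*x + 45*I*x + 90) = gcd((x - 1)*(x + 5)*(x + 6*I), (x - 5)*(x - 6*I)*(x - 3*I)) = 1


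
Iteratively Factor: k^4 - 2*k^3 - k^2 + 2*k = (k - 2)*(k^3 - k) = k*(k - 2)*(k^2 - 1) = k*(k - 2)*(k - 1)*(k + 1)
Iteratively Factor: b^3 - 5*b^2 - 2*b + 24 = (b - 3)*(b^2 - 2*b - 8) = (b - 3)*(b + 2)*(b - 4)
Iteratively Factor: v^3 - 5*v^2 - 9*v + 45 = (v + 3)*(v^2 - 8*v + 15) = (v - 5)*(v + 3)*(v - 3)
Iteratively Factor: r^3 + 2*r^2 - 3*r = (r + 3)*(r^2 - r) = (r - 1)*(r + 3)*(r)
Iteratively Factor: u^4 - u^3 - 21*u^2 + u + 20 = (u - 1)*(u^3 - 21*u - 20) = (u - 1)*(u + 1)*(u^2 - u - 20) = (u - 5)*(u - 1)*(u + 1)*(u + 4)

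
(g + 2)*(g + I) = g^2 + 2*g + I*g + 2*I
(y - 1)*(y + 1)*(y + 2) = y^3 + 2*y^2 - y - 2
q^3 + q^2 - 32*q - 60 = (q - 6)*(q + 2)*(q + 5)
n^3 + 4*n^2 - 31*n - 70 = (n - 5)*(n + 2)*(n + 7)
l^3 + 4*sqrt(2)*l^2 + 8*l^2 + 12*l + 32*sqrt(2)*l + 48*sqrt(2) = (l + 2)*(l + 6)*(l + 4*sqrt(2))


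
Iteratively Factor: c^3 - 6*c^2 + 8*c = (c - 4)*(c^2 - 2*c) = (c - 4)*(c - 2)*(c)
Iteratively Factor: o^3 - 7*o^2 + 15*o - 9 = (o - 3)*(o^2 - 4*o + 3) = (o - 3)*(o - 1)*(o - 3)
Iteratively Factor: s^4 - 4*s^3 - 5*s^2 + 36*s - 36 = (s - 2)*(s^3 - 2*s^2 - 9*s + 18) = (s - 2)*(s + 3)*(s^2 - 5*s + 6) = (s - 2)^2*(s + 3)*(s - 3)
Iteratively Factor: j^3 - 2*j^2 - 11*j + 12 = (j - 4)*(j^2 + 2*j - 3) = (j - 4)*(j + 3)*(j - 1)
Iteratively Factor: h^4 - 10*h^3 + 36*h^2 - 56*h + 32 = (h - 2)*(h^3 - 8*h^2 + 20*h - 16) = (h - 2)^2*(h^2 - 6*h + 8) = (h - 2)^3*(h - 4)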